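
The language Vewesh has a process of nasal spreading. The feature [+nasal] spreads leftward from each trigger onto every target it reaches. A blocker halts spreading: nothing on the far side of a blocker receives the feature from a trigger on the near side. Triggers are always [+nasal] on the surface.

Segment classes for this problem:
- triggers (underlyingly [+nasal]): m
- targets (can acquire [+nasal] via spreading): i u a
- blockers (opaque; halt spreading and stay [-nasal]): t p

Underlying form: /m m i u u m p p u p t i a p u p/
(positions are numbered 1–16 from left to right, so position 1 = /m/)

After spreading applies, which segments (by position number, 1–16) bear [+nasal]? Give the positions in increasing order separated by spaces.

1 2 3 4 5 6

From /m/ at 1 leftward: word edge.
From /m/ at 2 leftward: 1 /m/ is itself a trigger — this domain ends here.
From /m/ at 6 leftward: 5 /u/ → [+nasal]; 4 /u/ → [+nasal]; 3 /i/ → [+nasal]; 2 /m/ is itself a trigger — this domain ends here.
Targets with no active source: positions 9 12 13 15 stay [-nasal].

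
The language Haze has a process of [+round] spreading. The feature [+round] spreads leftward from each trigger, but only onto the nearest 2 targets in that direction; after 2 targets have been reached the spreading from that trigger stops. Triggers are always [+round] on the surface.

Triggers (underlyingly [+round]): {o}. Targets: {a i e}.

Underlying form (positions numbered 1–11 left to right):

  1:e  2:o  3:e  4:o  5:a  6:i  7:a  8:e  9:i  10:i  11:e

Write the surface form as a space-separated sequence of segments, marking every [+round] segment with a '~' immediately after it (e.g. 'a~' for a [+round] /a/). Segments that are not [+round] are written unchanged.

From /o/ at 2 leftward: 1 /e/ → [+round]; word edge.
From /o/ at 4 leftward: 3 /e/ → [+round]; 2 /o/ is itself a trigger — this domain ends here.
Targets with no active source: positions 5 6 7 8 9 10 11 stay [-round].
[+round] positions on the surface: 1 2 3 4.

e~ o~ e~ o~ a i a e i i e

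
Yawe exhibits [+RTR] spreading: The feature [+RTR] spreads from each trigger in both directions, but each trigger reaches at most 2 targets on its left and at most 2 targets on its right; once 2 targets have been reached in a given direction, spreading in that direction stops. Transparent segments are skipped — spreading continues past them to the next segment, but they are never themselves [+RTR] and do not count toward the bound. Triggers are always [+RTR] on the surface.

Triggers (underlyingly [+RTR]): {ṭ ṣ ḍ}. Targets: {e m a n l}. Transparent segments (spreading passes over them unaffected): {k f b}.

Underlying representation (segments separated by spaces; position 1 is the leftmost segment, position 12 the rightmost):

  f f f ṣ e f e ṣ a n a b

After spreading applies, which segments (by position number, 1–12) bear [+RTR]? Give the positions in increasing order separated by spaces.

From /ṣ/ at 4 rightward: 5 /e/ → [+RTR]; 6 /f/ transparent; 7 /e/ → [+RTR]; bound reached.
From /ṣ/ at 4 leftward: 3 /f/ transparent; 2 /f/ transparent; 1 /f/ transparent; word edge.
From /ṣ/ at 8 rightward: 9 /a/ → [+RTR]; 10 /n/ → [+RTR]; bound reached.
From /ṣ/ at 8 leftward: 7 /e/ → [+RTR]; 6 /f/ transparent; 5 /e/ → [+RTR]; bound reached.
Target with no active source: position 11 stays [-emphatic].

4 5 7 8 9 10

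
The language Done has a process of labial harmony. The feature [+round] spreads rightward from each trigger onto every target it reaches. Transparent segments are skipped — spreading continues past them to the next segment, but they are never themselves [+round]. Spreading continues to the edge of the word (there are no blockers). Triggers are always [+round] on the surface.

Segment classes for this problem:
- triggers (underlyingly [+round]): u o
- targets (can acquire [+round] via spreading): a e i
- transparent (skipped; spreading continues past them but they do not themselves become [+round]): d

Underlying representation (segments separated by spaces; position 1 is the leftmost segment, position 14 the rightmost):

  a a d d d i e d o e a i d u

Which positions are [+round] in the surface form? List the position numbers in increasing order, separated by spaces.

9 10 11 12 14

From /o/ at 9 rightward: 10 /e/ → [+round]; 11 /a/ → [+round]; 12 /i/ → [+round]; 13 /d/ transparent; 14 /u/ is itself a trigger — this domain ends here.
From /u/ at 14 rightward: word edge.
Targets with no active source: positions 1 2 6 7 stay [-round].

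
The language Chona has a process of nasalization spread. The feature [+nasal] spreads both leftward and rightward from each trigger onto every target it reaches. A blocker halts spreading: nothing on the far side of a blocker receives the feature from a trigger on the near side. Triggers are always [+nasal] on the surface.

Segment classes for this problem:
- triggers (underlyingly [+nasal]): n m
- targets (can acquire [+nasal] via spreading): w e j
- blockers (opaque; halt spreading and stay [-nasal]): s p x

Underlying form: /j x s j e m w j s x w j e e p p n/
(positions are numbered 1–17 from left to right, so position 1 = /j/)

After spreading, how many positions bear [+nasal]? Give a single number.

6

From /m/ at 6 rightward: 7 /w/ → [+nasal]; 8 /j/ → [+nasal]; 9 /s/ blocks.
From /m/ at 6 leftward: 5 /e/ → [+nasal]; 4 /j/ → [+nasal]; 3 /s/ blocks.
From /n/ at 17 rightward: word edge.
From /n/ at 17 leftward: 16 /p/ blocks.
Targets with no active source: positions 1 11 12 13 14 stay [-nasal].
[+nasal] positions on the surface: 4 5 6 7 8 17.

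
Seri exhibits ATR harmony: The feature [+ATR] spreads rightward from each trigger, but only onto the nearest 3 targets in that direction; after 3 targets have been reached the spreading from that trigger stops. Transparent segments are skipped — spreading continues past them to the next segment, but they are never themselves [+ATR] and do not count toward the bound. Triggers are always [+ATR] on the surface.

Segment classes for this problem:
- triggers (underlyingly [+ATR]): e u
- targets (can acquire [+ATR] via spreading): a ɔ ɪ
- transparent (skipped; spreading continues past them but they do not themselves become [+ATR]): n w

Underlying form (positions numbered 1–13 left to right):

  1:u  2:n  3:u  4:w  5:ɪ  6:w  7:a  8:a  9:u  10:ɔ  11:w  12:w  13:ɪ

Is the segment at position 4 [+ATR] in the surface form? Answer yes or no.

no

From /u/ at 1 rightward: 2 /n/ transparent; 3 /u/ is itself a trigger — this domain ends here.
From /u/ at 3 rightward: 4 /w/ transparent; 5 /ɪ/ → [+ATR]; 6 /w/ transparent; 7 /a/ → [+ATR]; 8 /a/ → [+ATR]; bound reached.
From /u/ at 9 rightward: 10 /ɔ/ → [+ATR]; 11 /w/ transparent; 12 /w/ transparent; 13 /ɪ/ → [+ATR]; word edge.
[+ATR] positions on the surface: 1 3 5 7 8 9 10 13.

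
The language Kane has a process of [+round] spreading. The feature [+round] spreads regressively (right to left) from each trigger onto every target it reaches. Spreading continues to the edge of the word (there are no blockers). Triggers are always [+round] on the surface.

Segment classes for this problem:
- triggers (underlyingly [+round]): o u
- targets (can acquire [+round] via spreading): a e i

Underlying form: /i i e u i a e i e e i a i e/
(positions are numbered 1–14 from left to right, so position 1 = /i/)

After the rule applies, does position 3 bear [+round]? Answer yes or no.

yes

From /u/ at 4 leftward: 3 /e/ → [+round]; 2 /i/ → [+round]; 1 /i/ → [+round]; word edge.
Targets with no active source: positions 5 6 7 8 9 10 11 12 13 14 stay [-round].
[+round] positions on the surface: 1 2 3 4.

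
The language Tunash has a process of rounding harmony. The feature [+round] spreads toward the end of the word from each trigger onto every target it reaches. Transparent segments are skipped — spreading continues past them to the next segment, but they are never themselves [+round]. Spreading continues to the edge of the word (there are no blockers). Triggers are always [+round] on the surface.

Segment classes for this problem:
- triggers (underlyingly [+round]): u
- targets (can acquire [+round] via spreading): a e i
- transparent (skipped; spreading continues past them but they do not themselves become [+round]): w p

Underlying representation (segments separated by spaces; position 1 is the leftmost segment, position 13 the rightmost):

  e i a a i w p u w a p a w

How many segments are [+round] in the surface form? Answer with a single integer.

3

From /u/ at 8 rightward: 9 /w/ transparent; 10 /a/ → [+round]; 11 /p/ transparent; 12 /a/ → [+round]; 13 /w/ transparent; word edge.
Targets with no active source: positions 1 2 3 4 5 stay [-round].
[+round] positions on the surface: 8 10 12.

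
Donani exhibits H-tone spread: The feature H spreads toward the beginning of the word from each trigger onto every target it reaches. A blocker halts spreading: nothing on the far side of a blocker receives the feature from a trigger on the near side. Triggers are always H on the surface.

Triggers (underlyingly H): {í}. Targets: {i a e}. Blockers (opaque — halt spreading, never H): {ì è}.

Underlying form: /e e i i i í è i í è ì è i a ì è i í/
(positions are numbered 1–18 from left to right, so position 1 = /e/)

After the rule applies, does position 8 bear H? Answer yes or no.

yes

From /í/ at 6 leftward: 5 /i/ → H; 4 /i/ → H; 3 /i/ → H; 2 /e/ → H; 1 /e/ → H; word edge.
From /í/ at 9 leftward: 8 /i/ → H; 7 /è/ blocks.
From /í/ at 18 leftward: 17 /i/ → H; 16 /è/ blocks.
Targets with no active source: positions 13 14 stay [-high tone].
H positions on the surface: 1 2 3 4 5 6 8 9 17 18.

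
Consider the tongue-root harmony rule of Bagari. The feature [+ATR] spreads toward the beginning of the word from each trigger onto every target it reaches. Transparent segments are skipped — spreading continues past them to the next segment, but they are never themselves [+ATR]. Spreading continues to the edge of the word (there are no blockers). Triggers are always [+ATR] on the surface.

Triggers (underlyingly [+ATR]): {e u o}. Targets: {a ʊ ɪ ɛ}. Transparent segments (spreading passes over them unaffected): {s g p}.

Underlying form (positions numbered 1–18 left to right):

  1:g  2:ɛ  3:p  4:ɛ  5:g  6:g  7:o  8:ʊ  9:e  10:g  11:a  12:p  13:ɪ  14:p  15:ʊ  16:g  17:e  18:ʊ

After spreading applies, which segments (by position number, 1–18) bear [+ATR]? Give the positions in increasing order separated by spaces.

From /o/ at 7 leftward: 6 /g/ transparent; 5 /g/ transparent; 4 /ɛ/ → [+ATR]; 3 /p/ transparent; 2 /ɛ/ → [+ATR]; 1 /g/ transparent; word edge.
From /e/ at 9 leftward: 8 /ʊ/ → [+ATR]; 7 /o/ is itself a trigger — this domain ends here.
From /e/ at 17 leftward: 16 /g/ transparent; 15 /ʊ/ → [+ATR]; 14 /p/ transparent; 13 /ɪ/ → [+ATR]; 12 /p/ transparent; 11 /a/ → [+ATR]; 10 /g/ transparent; 9 /e/ is itself a trigger — this domain ends here.
Target with no active source: position 18 stays [-ATR].

2 4 7 8 9 11 13 15 17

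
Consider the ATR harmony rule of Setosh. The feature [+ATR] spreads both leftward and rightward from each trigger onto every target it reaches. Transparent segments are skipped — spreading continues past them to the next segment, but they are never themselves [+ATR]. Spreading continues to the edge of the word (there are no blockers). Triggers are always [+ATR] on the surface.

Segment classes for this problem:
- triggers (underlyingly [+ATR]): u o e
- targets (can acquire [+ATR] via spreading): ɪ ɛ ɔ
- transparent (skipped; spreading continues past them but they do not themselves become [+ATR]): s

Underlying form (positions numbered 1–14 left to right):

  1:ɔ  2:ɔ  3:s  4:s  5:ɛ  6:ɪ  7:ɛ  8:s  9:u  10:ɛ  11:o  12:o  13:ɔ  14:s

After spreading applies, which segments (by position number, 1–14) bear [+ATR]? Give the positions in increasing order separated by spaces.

From /u/ at 9 rightward: 10 /ɛ/ → [+ATR]; 11 /o/ is itself a trigger — this domain ends here.
From /u/ at 9 leftward: 8 /s/ transparent; 7 /ɛ/ → [+ATR]; 6 /ɪ/ → [+ATR]; 5 /ɛ/ → [+ATR]; 4 /s/ transparent; 3 /s/ transparent; 2 /ɔ/ → [+ATR]; 1 /ɔ/ → [+ATR]; word edge.
From /o/ at 11 rightward: 12 /o/ is itself a trigger — this domain ends here.
From /o/ at 11 leftward: 10 /ɛ/ → [+ATR]; 9 /u/ is itself a trigger — this domain ends here.
From /o/ at 12 rightward: 13 /ɔ/ → [+ATR]; 14 /s/ transparent; word edge.
From /o/ at 12 leftward: 11 /o/ is itself a trigger — this domain ends here.

1 2 5 6 7 9 10 11 12 13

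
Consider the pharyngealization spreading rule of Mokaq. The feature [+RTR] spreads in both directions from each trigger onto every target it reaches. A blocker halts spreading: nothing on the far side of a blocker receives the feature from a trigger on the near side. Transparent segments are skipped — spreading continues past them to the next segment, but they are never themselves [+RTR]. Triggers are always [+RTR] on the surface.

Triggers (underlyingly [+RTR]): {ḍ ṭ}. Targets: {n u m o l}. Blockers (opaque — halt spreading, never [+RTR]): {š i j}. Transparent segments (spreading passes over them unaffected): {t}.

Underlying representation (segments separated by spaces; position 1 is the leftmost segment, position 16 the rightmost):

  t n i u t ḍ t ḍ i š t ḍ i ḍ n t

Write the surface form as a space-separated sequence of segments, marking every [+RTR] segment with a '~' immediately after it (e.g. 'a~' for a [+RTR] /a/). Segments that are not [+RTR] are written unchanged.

t n i u~ t ḍ~ t ḍ~ i š t ḍ~ i ḍ~ n~ t

From /ḍ/ at 6 rightward: 7 /t/ transparent; 8 /ḍ/ is itself a trigger — this domain ends here.
From /ḍ/ at 6 leftward: 5 /t/ transparent; 4 /u/ → [+RTR]; 3 /i/ blocks.
From /ḍ/ at 8 rightward: 9 /i/ blocks.
From /ḍ/ at 8 leftward: 7 /t/ transparent; 6 /ḍ/ is itself a trigger — this domain ends here.
From /ḍ/ at 12 rightward: 13 /i/ blocks.
From /ḍ/ at 12 leftward: 11 /t/ transparent; 10 /š/ blocks.
From /ḍ/ at 14 rightward: 15 /n/ → [+RTR]; 16 /t/ transparent; word edge.
From /ḍ/ at 14 leftward: 13 /i/ blocks.
Target with no active source: position 2 stays [-emphatic].
[+RTR] positions on the surface: 4 6 8 12 14 15.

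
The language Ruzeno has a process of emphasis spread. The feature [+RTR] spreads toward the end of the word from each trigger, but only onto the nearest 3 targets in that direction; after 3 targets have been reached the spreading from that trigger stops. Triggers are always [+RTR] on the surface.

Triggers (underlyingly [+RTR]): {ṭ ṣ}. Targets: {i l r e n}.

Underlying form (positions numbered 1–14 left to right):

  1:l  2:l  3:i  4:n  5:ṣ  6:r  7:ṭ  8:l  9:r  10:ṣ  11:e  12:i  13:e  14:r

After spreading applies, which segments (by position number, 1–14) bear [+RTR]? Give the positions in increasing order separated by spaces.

From /ṣ/ at 5 rightward: 6 /r/ → [+RTR]; 7 /ṭ/ is itself a trigger — this domain ends here.
From /ṭ/ at 7 rightward: 8 /l/ → [+RTR]; 9 /r/ → [+RTR]; 10 /ṣ/ is itself a trigger — this domain ends here.
From /ṣ/ at 10 rightward: 11 /e/ → [+RTR]; 12 /i/ → [+RTR]; 13 /e/ → [+RTR]; bound reached.
Targets with no active source: positions 1 2 3 4 14 stay [-emphatic].

5 6 7 8 9 10 11 12 13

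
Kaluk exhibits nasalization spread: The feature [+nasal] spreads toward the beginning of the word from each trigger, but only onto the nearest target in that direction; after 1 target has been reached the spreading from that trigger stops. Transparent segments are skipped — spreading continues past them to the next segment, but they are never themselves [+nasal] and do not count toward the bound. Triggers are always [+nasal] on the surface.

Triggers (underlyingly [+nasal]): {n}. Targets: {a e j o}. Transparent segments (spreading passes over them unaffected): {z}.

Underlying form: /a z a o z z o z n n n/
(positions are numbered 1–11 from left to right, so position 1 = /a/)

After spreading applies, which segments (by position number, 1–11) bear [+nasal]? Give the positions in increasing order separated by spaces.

7 9 10 11

From /n/ at 9 leftward: 8 /z/ transparent; 7 /o/ → [+nasal]; bound reached.
From /n/ at 10 leftward: 9 /n/ is itself a trigger — this domain ends here.
From /n/ at 11 leftward: 10 /n/ is itself a trigger — this domain ends here.
Targets with no active source: positions 1 3 4 stay [-nasal].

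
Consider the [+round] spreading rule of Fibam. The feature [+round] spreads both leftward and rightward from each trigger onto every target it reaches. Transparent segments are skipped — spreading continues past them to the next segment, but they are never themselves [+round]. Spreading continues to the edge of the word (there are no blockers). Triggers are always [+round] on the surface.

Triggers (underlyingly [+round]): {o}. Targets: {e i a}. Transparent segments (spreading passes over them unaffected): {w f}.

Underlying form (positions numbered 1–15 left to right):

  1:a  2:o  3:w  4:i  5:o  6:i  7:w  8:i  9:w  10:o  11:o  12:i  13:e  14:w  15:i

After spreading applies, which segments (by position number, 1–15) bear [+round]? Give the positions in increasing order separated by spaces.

From /o/ at 2 rightward: 3 /w/ transparent; 4 /i/ → [+round]; 5 /o/ is itself a trigger — this domain ends here.
From /o/ at 2 leftward: 1 /a/ → [+round]; word edge.
From /o/ at 5 rightward: 6 /i/ → [+round]; 7 /w/ transparent; 8 /i/ → [+round]; 9 /w/ transparent; 10 /o/ is itself a trigger — this domain ends here.
From /o/ at 5 leftward: 4 /i/ → [+round]; 3 /w/ transparent; 2 /o/ is itself a trigger — this domain ends here.
From /o/ at 10 rightward: 11 /o/ is itself a trigger — this domain ends here.
From /o/ at 10 leftward: 9 /w/ transparent; 8 /i/ → [+round]; 7 /w/ transparent; 6 /i/ → [+round]; 5 /o/ is itself a trigger — this domain ends here.
From /o/ at 11 rightward: 12 /i/ → [+round]; 13 /e/ → [+round]; 14 /w/ transparent; 15 /i/ → [+round]; word edge.
From /o/ at 11 leftward: 10 /o/ is itself a trigger — this domain ends here.

1 2 4 5 6 8 10 11 12 13 15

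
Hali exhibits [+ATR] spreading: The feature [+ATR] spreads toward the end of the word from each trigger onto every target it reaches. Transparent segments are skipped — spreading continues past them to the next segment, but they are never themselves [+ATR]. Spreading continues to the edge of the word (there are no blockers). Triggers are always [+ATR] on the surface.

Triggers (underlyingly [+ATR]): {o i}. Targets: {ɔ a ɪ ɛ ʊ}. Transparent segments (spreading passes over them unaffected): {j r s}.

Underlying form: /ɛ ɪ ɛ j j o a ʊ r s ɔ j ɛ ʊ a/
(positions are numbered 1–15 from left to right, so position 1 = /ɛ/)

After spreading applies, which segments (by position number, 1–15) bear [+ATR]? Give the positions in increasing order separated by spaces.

6 7 8 11 13 14 15

From /o/ at 6 rightward: 7 /a/ → [+ATR]; 8 /ʊ/ → [+ATR]; 9 /r/ transparent; 10 /s/ transparent; 11 /ɔ/ → [+ATR]; 12 /j/ transparent; 13 /ɛ/ → [+ATR]; 14 /ʊ/ → [+ATR]; 15 /a/ → [+ATR]; word edge.
Targets with no active source: positions 1 2 3 stay [-ATR].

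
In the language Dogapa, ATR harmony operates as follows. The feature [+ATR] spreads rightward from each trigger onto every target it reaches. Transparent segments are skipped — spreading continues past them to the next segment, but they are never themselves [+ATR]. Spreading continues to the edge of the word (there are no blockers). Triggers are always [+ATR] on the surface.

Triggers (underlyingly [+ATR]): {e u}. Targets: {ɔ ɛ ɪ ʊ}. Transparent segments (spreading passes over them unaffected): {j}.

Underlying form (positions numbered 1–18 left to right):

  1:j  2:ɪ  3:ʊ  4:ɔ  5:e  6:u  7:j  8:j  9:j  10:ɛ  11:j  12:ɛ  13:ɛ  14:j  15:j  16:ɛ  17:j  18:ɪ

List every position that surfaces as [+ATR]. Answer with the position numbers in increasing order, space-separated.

5 6 10 12 13 16 18

From /e/ at 5 rightward: 6 /u/ is itself a trigger — this domain ends here.
From /u/ at 6 rightward: 7 /j/ transparent; 8 /j/ transparent; 9 /j/ transparent; 10 /ɛ/ → [+ATR]; 11 /j/ transparent; 12 /ɛ/ → [+ATR]; 13 /ɛ/ → [+ATR]; 14 /j/ transparent; 15 /j/ transparent; 16 /ɛ/ → [+ATR]; 17 /j/ transparent; 18 /ɪ/ → [+ATR]; word edge.
Targets with no active source: positions 2 3 4 stay [-ATR].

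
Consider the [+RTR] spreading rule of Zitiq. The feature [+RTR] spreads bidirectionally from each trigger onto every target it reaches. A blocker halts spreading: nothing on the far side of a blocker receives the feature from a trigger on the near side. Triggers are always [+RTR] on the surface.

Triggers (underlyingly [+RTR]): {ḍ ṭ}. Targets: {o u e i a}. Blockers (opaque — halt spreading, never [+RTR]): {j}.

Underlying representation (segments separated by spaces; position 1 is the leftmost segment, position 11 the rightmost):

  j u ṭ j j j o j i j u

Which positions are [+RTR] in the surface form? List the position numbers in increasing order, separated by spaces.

From /ṭ/ at 3 rightward: 4 /j/ blocks.
From /ṭ/ at 3 leftward: 2 /u/ → [+RTR]; 1 /j/ blocks.
Targets with no active source: positions 7 9 11 stay [-emphatic].

2 3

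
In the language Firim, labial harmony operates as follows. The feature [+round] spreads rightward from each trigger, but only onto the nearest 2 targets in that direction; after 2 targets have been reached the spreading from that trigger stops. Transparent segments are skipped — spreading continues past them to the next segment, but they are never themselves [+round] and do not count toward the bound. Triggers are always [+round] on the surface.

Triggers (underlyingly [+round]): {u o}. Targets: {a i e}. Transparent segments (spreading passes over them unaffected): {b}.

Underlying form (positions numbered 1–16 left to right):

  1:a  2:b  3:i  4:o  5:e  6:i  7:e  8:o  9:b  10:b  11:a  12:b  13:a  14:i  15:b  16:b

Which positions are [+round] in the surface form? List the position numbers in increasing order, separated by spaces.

From /o/ at 4 rightward: 5 /e/ → [+round]; 6 /i/ → [+round]; bound reached.
From /o/ at 8 rightward: 9 /b/ transparent; 10 /b/ transparent; 11 /a/ → [+round]; 12 /b/ transparent; 13 /a/ → [+round]; bound reached.
Targets with no active source: positions 1 3 7 14 stay [-round].

4 5 6 8 11 13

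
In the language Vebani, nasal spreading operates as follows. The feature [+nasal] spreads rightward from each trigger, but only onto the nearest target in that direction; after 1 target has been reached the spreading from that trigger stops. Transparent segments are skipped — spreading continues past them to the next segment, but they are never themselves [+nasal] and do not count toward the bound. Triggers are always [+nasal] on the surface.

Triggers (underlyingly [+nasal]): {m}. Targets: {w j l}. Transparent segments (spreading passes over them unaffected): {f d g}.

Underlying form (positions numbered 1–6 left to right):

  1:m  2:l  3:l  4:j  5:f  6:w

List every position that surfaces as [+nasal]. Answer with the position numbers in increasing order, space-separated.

From /m/ at 1 rightward: 2 /l/ → [+nasal]; bound reached.
Targets with no active source: positions 3 4 6 stay [-nasal].

1 2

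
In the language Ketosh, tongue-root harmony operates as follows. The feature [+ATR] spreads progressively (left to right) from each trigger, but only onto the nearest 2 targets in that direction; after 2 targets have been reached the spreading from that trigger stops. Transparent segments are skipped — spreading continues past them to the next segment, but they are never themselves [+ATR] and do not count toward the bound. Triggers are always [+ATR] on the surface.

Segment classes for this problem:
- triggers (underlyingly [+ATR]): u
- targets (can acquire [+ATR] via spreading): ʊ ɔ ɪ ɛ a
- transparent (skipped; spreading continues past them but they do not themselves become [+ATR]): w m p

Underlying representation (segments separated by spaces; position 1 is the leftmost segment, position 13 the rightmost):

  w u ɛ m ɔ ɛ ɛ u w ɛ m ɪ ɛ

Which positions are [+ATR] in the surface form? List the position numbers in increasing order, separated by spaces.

2 3 5 8 10 12

From /u/ at 2 rightward: 3 /ɛ/ → [+ATR]; 4 /m/ transparent; 5 /ɔ/ → [+ATR]; bound reached.
From /u/ at 8 rightward: 9 /w/ transparent; 10 /ɛ/ → [+ATR]; 11 /m/ transparent; 12 /ɪ/ → [+ATR]; bound reached.
Targets with no active source: positions 6 7 13 stay [-ATR].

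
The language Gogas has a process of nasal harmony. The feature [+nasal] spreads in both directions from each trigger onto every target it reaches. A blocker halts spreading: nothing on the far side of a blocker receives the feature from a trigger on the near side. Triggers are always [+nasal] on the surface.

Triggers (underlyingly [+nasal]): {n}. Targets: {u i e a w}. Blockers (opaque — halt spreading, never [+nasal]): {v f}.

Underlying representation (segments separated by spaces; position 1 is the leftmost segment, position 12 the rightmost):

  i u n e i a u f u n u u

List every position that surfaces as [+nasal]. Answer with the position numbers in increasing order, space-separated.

From /n/ at 3 rightward: 4 /e/ → [+nasal]; 5 /i/ → [+nasal]; 6 /a/ → [+nasal]; 7 /u/ → [+nasal]; 8 /f/ blocks.
From /n/ at 3 leftward: 2 /u/ → [+nasal]; 1 /i/ → [+nasal]; word edge.
From /n/ at 10 rightward: 11 /u/ → [+nasal]; 12 /u/ → [+nasal]; word edge.
From /n/ at 10 leftward: 9 /u/ → [+nasal]; 8 /f/ blocks.

1 2 3 4 5 6 7 9 10 11 12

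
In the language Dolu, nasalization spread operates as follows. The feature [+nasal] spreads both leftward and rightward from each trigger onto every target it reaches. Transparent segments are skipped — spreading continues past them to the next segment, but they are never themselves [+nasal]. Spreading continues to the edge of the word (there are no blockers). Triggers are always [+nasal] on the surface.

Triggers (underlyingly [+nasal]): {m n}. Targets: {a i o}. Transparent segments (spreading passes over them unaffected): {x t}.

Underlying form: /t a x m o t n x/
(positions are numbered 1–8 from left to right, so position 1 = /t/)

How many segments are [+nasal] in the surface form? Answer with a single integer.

4

From /m/ at 4 rightward: 5 /o/ → [+nasal]; 6 /t/ transparent; 7 /n/ is itself a trigger — this domain ends here.
From /m/ at 4 leftward: 3 /x/ transparent; 2 /a/ → [+nasal]; 1 /t/ transparent; word edge.
From /n/ at 7 rightward: 8 /x/ transparent; word edge.
From /n/ at 7 leftward: 6 /t/ transparent; 5 /o/ → [+nasal]; 4 /m/ is itself a trigger — this domain ends here.
[+nasal] positions on the surface: 2 4 5 7.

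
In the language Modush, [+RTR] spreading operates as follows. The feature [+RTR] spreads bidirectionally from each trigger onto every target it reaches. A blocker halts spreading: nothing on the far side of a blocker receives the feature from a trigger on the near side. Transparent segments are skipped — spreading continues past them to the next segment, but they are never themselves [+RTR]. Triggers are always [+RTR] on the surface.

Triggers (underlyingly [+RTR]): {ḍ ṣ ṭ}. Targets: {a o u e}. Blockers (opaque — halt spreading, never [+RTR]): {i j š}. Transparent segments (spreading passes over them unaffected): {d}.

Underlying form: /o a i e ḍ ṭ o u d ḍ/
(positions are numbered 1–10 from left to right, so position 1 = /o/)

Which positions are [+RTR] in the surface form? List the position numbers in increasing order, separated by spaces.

4 5 6 7 8 10

From /ḍ/ at 5 rightward: 6 /ṭ/ is itself a trigger — this domain ends here.
From /ḍ/ at 5 leftward: 4 /e/ → [+RTR]; 3 /i/ blocks.
From /ṭ/ at 6 rightward: 7 /o/ → [+RTR]; 8 /u/ → [+RTR]; 9 /d/ transparent; 10 /ḍ/ is itself a trigger — this domain ends here.
From /ṭ/ at 6 leftward: 5 /ḍ/ is itself a trigger — this domain ends here.
From /ḍ/ at 10 rightward: word edge.
From /ḍ/ at 10 leftward: 9 /d/ transparent; 8 /u/ → [+RTR]; 7 /o/ → [+RTR]; 6 /ṭ/ is itself a trigger — this domain ends here.
Targets with no active source: positions 1 2 stay [-emphatic].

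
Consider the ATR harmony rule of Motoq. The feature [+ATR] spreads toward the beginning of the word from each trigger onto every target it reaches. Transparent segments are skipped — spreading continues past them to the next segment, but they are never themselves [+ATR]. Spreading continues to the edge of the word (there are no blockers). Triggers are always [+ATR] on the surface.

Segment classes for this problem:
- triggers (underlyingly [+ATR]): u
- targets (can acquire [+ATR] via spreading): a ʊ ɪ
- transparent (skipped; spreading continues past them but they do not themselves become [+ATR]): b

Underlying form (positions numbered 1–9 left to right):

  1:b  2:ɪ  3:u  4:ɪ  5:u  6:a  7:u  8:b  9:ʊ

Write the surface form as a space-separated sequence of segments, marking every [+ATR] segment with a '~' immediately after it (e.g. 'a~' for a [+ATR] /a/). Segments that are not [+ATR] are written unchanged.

From /u/ at 3 leftward: 2 /ɪ/ → [+ATR]; 1 /b/ transparent; word edge.
From /u/ at 5 leftward: 4 /ɪ/ → [+ATR]; 3 /u/ is itself a trigger — this domain ends here.
From /u/ at 7 leftward: 6 /a/ → [+ATR]; 5 /u/ is itself a trigger — this domain ends here.
Target with no active source: position 9 stays [-ATR].
[+ATR] positions on the surface: 2 3 4 5 6 7.

b ɪ~ u~ ɪ~ u~ a~ u~ b ʊ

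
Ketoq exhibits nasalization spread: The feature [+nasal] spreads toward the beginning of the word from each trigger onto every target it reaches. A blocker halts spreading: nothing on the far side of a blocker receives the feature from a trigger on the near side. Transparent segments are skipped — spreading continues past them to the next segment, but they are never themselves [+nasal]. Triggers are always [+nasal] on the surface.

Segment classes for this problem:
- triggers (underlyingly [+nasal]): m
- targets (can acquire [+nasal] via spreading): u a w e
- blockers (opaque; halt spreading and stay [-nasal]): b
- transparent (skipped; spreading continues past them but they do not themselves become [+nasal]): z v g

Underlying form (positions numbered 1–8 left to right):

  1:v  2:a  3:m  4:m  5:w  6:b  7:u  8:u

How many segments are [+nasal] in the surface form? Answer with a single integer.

From /m/ at 3 leftward: 2 /a/ → [+nasal]; 1 /v/ transparent; word edge.
From /m/ at 4 leftward: 3 /m/ is itself a trigger — this domain ends here.
Targets with no active source: positions 5 7 8 stay [-nasal].
[+nasal] positions on the surface: 2 3 4.

3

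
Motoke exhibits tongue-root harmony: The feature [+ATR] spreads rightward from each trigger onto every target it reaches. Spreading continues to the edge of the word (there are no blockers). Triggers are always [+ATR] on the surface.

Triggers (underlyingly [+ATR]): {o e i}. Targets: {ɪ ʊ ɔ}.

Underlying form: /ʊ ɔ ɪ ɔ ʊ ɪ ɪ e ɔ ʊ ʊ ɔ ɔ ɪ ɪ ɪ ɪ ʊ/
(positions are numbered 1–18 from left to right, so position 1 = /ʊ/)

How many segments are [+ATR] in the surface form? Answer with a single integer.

11

From /e/ at 8 rightward: 9 /ɔ/ → [+ATR]; 10 /ʊ/ → [+ATR]; 11 /ʊ/ → [+ATR]; 12 /ɔ/ → [+ATR]; 13 /ɔ/ → [+ATR]; 14 /ɪ/ → [+ATR]; 15 /ɪ/ → [+ATR]; 16 /ɪ/ → [+ATR]; 17 /ɪ/ → [+ATR]; 18 /ʊ/ → [+ATR]; word edge.
Targets with no active source: positions 1 2 3 4 5 6 7 stay [-ATR].
[+ATR] positions on the surface: 8 9 10 11 12 13 14 15 16 17 18.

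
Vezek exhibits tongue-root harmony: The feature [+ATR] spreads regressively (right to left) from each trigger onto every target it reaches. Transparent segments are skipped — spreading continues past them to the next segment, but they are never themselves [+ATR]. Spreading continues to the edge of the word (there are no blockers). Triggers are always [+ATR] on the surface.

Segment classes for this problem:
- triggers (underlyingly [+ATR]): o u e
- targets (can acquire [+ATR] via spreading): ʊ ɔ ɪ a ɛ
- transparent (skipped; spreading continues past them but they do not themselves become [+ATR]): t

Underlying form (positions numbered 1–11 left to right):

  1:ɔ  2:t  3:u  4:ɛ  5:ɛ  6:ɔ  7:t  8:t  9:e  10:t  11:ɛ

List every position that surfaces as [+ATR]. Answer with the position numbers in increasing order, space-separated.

From /u/ at 3 leftward: 2 /t/ transparent; 1 /ɔ/ → [+ATR]; word edge.
From /e/ at 9 leftward: 8 /t/ transparent; 7 /t/ transparent; 6 /ɔ/ → [+ATR]; 5 /ɛ/ → [+ATR]; 4 /ɛ/ → [+ATR]; 3 /u/ is itself a trigger — this domain ends here.
Target with no active source: position 11 stays [-ATR].

1 3 4 5 6 9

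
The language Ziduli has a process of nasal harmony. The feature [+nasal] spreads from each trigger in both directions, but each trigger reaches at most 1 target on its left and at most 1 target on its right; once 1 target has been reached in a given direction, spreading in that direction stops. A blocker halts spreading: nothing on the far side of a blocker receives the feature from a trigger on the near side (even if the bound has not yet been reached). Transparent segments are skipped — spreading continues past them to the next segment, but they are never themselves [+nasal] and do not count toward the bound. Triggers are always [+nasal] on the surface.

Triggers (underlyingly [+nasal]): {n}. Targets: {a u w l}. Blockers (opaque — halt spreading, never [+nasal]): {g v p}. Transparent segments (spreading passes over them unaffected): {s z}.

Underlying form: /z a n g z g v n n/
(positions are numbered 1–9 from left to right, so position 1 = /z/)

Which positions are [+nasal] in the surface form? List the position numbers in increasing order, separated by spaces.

From /n/ at 3 rightward: 4 /g/ blocks.
From /n/ at 3 leftward: 2 /a/ → [+nasal]; bound reached.
From /n/ at 8 rightward: 9 /n/ is itself a trigger — this domain ends here.
From /n/ at 8 leftward: 7 /v/ blocks.
From /n/ at 9 rightward: word edge.
From /n/ at 9 leftward: 8 /n/ is itself a trigger — this domain ends here.

2 3 8 9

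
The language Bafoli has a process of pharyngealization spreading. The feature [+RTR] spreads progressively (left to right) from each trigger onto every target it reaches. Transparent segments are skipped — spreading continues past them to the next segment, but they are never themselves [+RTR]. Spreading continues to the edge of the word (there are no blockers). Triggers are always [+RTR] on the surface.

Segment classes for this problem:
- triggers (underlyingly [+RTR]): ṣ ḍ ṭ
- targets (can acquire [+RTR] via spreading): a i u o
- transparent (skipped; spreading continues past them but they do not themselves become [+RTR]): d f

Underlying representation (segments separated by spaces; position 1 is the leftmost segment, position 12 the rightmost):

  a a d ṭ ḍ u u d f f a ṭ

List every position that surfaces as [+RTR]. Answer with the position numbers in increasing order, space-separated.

4 5 6 7 11 12

From /ṭ/ at 4 rightward: 5 /ḍ/ is itself a trigger — this domain ends here.
From /ḍ/ at 5 rightward: 6 /u/ → [+RTR]; 7 /u/ → [+RTR]; 8 /d/ transparent; 9 /f/ transparent; 10 /f/ transparent; 11 /a/ → [+RTR]; 12 /ṭ/ is itself a trigger — this domain ends here.
From /ṭ/ at 12 rightward: word edge.
Targets with no active source: positions 1 2 stay [-emphatic].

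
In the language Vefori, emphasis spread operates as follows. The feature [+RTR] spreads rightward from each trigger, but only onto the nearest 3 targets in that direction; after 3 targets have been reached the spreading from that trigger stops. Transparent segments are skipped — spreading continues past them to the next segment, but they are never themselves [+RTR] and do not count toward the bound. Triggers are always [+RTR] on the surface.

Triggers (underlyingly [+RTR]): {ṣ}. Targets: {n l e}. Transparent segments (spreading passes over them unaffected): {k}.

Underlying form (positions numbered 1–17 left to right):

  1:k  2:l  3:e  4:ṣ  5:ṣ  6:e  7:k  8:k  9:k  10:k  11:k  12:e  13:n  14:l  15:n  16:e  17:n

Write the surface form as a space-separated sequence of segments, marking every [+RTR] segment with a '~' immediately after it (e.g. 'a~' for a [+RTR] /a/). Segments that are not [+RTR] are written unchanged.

From /ṣ/ at 4 rightward: 5 /ṣ/ is itself a trigger — this domain ends here.
From /ṣ/ at 5 rightward: 6 /e/ → [+RTR]; 7 /k/ transparent; 8 /k/ transparent; 9 /k/ transparent; 10 /k/ transparent; 11 /k/ transparent; 12 /e/ → [+RTR]; 13 /n/ → [+RTR]; bound reached.
Targets with no active source: positions 2 3 14 15 16 17 stay [-emphatic].
[+RTR] positions on the surface: 4 5 6 12 13.

k l e ṣ~ ṣ~ e~ k k k k k e~ n~ l n e n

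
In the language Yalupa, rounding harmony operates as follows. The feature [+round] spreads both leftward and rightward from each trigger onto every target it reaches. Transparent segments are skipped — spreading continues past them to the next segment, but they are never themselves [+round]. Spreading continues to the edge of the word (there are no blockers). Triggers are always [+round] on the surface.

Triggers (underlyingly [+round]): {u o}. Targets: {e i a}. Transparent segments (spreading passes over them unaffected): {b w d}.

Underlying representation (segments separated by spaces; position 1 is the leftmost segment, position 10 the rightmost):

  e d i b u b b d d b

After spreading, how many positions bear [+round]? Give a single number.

From /u/ at 5 rightward: 6 /b/ transparent; 7 /b/ transparent; 8 /d/ transparent; 9 /d/ transparent; 10 /b/ transparent; word edge.
From /u/ at 5 leftward: 4 /b/ transparent; 3 /i/ → [+round]; 2 /d/ transparent; 1 /e/ → [+round]; word edge.
[+round] positions on the surface: 1 3 5.

3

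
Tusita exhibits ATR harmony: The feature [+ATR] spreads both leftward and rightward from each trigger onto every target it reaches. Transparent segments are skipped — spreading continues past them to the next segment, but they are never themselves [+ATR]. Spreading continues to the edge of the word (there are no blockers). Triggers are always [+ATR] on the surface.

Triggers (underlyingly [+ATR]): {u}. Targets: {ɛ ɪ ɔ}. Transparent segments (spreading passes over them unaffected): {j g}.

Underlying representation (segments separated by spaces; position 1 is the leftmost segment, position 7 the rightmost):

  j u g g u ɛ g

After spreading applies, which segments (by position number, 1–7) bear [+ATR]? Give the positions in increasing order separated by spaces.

From /u/ at 2 rightward: 3 /g/ transparent; 4 /g/ transparent; 5 /u/ is itself a trigger — this domain ends here.
From /u/ at 2 leftward: 1 /j/ transparent; word edge.
From /u/ at 5 rightward: 6 /ɛ/ → [+ATR]; 7 /g/ transparent; word edge.
From /u/ at 5 leftward: 4 /g/ transparent; 3 /g/ transparent; 2 /u/ is itself a trigger — this domain ends here.

2 5 6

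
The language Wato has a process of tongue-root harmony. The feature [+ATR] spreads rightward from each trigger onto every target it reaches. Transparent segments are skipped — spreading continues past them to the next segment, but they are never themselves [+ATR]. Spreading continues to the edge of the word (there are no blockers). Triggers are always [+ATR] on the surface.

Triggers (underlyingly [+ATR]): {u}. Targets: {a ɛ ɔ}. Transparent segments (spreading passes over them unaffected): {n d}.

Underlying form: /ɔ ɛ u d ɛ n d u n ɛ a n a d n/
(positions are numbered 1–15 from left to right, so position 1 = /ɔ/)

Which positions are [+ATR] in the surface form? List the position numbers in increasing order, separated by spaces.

From /u/ at 3 rightward: 4 /d/ transparent; 5 /ɛ/ → [+ATR]; 6 /n/ transparent; 7 /d/ transparent; 8 /u/ is itself a trigger — this domain ends here.
From /u/ at 8 rightward: 9 /n/ transparent; 10 /ɛ/ → [+ATR]; 11 /a/ → [+ATR]; 12 /n/ transparent; 13 /a/ → [+ATR]; 14 /d/ transparent; 15 /n/ transparent; word edge.
Targets with no active source: positions 1 2 stay [-ATR].

3 5 8 10 11 13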